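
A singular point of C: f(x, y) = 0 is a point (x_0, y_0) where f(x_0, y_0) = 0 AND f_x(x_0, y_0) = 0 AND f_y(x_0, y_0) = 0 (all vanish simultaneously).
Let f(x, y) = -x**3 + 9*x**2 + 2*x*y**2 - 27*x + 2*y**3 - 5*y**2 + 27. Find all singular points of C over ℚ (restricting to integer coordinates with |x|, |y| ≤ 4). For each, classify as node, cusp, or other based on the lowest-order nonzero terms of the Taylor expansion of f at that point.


Singular points: {(3, 0)}; classification: cusp.

Compute partial derivatives:
  f_x = -3*x**2 + 18*x + 2*y**2 - 27.
  f_y = 4*x*y + 6*y**2 - 10*y.
Scan x_0 ∈ {−4, ..., 4}. For each x_0, f_y(x_0, y) is a polynomial in y; find its integer roots y ∈ {−4, ..., 4}, then test f_x and f at those candidates.
  x = -4: f_y(-4, y) = 6*y**2 - 26*y; vanishes at y ∈ {0}. (-4, 0): f_x = -147 ≠ 0.
  x = -3: f_y(-3, y) = 6*y**2 - 22*y; vanishes at y ∈ {0}. (-3, 0): f_x = -108 ≠ 0.
  x = -2: f_y(-2, y) = 6*y**2 - 18*y; vanishes at y ∈ {0, 3}. (-2, 0): f_x = -75 ≠ 0; (-2, 3): f_x = -57 ≠ 0.
  x = -1: f_y(-1, y) = 6*y**2 - 14*y; vanishes at y ∈ {0}. (-1, 0): f_x = -48 ≠ 0.
  x = 0: f_y(0, y) = 6*y**2 - 10*y; vanishes at y ∈ {0}. (0, 0): f_x = -27 ≠ 0.
  x = 1: f_y(1, y) = 6*y**2 - 6*y; vanishes at y ∈ {0, 1}. (1, 0): f_x = -12 ≠ 0; (1, 1): f_x = -10 ≠ 0.
  x = 2: f_y(2, y) = 6*y**2 - 2*y; vanishes at y ∈ {0}. (2, 0): f_x = -3 ≠ 0.
  x = 3: f_y(3, y) = 6*y**2 + 2*y; vanishes at y ∈ {0}. (3, 0): f_x = 0, f = 0 — SINGULAR.
  x = 4: f_y(4, y) = 6*y**2 + 6*y; vanishes at y ∈ {-1, 0}. (4, -1): f_x = -1 ≠ 0; (4, 0): f_x = -3 ≠ 0.
Only singular point on the grid: (3, 0).
Classify: substitute x = 3 + u, y = 0 + v and expand: f = -u**3 + 2*u*v**2 + 2*v**3 + v**2.
No constant or linear terms (consistent with a singular point). Quadratic part: v**2. Cubic part: -u**3 + 2*u*v**2 + 2*v**3.
The quadratic part v**2 is a perfect square, so there is a single (double) tangent line v = 0, i.e. y = 0. Restricting the cubic part to that line (v = 0) leaves -u**3 ≠ 0, so f is not divisible by v and the branch is v² ≈ u**3 to lowest order — this is a cusp.
Classification: cusp.


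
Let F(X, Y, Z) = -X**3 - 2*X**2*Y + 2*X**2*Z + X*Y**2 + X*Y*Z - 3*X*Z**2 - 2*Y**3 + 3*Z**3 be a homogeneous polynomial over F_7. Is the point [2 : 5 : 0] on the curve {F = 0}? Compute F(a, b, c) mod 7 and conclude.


F(2,5,0) ≡ 4 (mod 7); P is NOT on the curve.

Evaluate F(2, 5, 0) term-by-term (mod 7).
  -X**3 ↦ -1·8·1·1 = -8
  -2*X**2*Y ↦ -2·4·5·1 = -40
  2*X**2*Z ↦ 2·4·1·0 = 0
  X*Y**2 ↦ 1·2·25·1 = 50
  X*Y*Z ↦ 1·2·5·0 = 0
  -3*X*Z**2 ↦ -3·2·1·0 = 0
  -2*Y**3 ↦ -2·1·125·1 = -250
  3*Z**3 ↦ 3·1·1·0 = 0
Sum: F(2, 5, 0) = (-8) + (-40) + (0) + (50) + (0) + (0) + (-250) + (0) = -248.
Reducing mod 7: -248 ≡ 4 (mod 7).
Since F(a, b, c) ≡ 4 ≠ 0 (mod 7), P does NOT lie on the curve.


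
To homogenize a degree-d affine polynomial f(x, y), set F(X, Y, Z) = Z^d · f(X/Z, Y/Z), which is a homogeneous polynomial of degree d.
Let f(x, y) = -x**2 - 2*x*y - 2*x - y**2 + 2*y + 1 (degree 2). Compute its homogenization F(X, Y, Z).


F(X, Y, Z) = -X**2 - 2*X*Y - 2*X*Z - Y**2 + 2*Y*Z + Z**2

deg(f) = 2.
Substitute x = X/Z, y = Y/Z into f, then multiply by Z^2.
  monomial -1·x^2·y^0 ↦ -1·X^2·Y^0·Z^0.
  monomial -2·x^1·y^1 ↦ -2·X^1·Y^1·Z^0.
  monomial -2·x^1·y^0 ↦ -2·X^1·Y^0·Z^1.
  monomial -1·x^0·y^2 ↦ -1·X^0·Y^2·Z^0.
  monomial 2·x^0·y^1 ↦ 2·X^0·Y^1·Z^1.
  monomial 1·x^0·y^0 ↦ 1·X^0·Y^0·Z^2.
Collecting: F(X, Y, Z) = -X**2 - 2*X*Y - 2*X*Z - Y**2 + 2*Y*Z + Z**2.


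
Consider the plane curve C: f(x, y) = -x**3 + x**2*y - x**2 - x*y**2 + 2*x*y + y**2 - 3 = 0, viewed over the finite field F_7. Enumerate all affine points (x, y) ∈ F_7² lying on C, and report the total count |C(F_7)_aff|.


Affine F_7-points: {(1, 4), (2, 3), (2, 5), (3, 5), (3, 6), (4, 4), (5, 3), (5, 4), (6, 5), (6, 6)}; count = 10.

For each of the 49 pairs (x, y) ∈ F_7², evaluate f(x, y) mod 7. Record the zeros.
  x = 0: [0↦4, 1↦5, 2↦1, 3↦6, 4↦6, 5↦1, 6↦5]  zeros at y ∈ ∅
  x = 1: [0↦2, 1↦5, 2↦1, 3↦4, 4↦0, 5↦3, 6↦6]  zeros at y ∈ {4}
  x = 2: [0↦6, 1↦6, 2↦4, 3↦0, 4↦1, 5↦0, 6↦4]  zeros at y ∈ {3, 5}
  x = 3: [0↦3, 1↦2, 2↦4, 3↦2, 4↦3, 5↦0, 6↦0]  zeros at y ∈ {5, 6}
  x = 4: [0↦1, 1↦1, 2↦2, 3↦4, 4↦0, 5↦4, 6↦2]  zeros at y ∈ {4}
  x = 5: [0↦1, 1↦4, 2↦6, 3↦0, 4↦0, 5↦6, 6↦4]  zeros at y ∈ {3, 4}
  x = 6: [0↦4, 1↦5, 2↦3, 3↦5, 4↦4, 5↦0, 6↦0]  zeros at y ∈ {5, 6}
Collecting zeros: affine points = {(1, 4), (2, 3), (2, 5), (3, 5), (3, 6), (4, 4), (5, 3), (5, 4), (6, 5), (6, 6)}.
Total count |C(F_7)_aff| = 10.


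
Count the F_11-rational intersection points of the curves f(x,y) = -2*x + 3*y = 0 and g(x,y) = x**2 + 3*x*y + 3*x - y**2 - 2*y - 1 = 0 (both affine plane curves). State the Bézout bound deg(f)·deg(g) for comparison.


Common zeros: ∅; count = 0; Bézout bound = 2.

deg(f) = 1, deg(g) = 2, so Bézout bound = 2.
Scan x ∈ F_11. For each x, list the y ∈ F_11 with f(x, y) ≡ 0 and those with g(x, y) ≡ 0 (mod 11); the common zeros in that column are the intersection.
  x = 0: f ≡ 0 at y ∈ {0}; g ≡ 0 at y ∈ {10}; common: ∅.
  x = 1: f ≡ 0 at y ∈ {8}; g ≡ 0 at y ∈ ∅; common: ∅.
  x = 2: f ≡ 0 at y ∈ {5}; g ≡ 0 at y ∈ ∅; common: ∅.
  x = 3: f ≡ 0 at y ∈ {2}; g ≡ 0 at y ∈ ∅; common: ∅.
  x = 4: f ≡ 0 at y ∈ {10}; g ≡ 0 at y ∈ ∅; common: ∅.
  x = 5: f ≡ 0 at y ∈ {7}; g ≡ 0 at y ∈ ∅; common: ∅.
  x = 6: f ≡ 0 at y ∈ {4}; g ≡ 0 at y ∈ ∅; common: ∅.
  x = 7: f ≡ 0 at y ∈ {1}; g ≡ 0 at y ∈ ∅; common: ∅.
  x = 8: f ≡ 0 at y ∈ {9}; g ≡ 0 at y ∈ ∅; common: ∅.
  x = 9: f ≡ 0 at y ∈ {6}; g ≡ 0 at y ∈ ∅; common: ∅.
  x = 10: f ≡ 0 at y ∈ {3}; g ≡ 0 at y ∈ ∅; common: ∅.
Collecting: common zeros = ∅, so the count is 0.
Comparison with the Bézout bound: 0 ≤ 2 = deg(f)·deg(g), as expected for curves with no common component (the affine F_11-count falls short of the bound because intersections may lie at infinity, over extension fields, or carry multiplicity).


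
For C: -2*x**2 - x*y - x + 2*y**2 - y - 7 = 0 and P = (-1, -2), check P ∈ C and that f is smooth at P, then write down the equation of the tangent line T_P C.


Tangent line at P: 5*x - 8*y - 11 = 0.

Step 1: f(-1, -2) = 0, so P lies on C.
Step 2: partial derivatives
  f_x(x, y) = -4*x - y - 1, f_y(x, y) = -x + 4*y - 1.
  f_x(P) = 5, f_y(P) = -8 (gradient nonzero, so P is smooth).
Step 3: tangent line at P: 5·(x − -1) + -8·(y − -2) = 0.
Expanding: 5*x - 8*y - 11 = 0.


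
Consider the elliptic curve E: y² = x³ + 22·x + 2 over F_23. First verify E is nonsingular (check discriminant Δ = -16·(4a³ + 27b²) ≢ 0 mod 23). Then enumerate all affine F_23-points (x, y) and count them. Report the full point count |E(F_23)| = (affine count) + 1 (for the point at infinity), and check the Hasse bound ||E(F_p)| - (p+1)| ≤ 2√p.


Affine points = {(0, 5), (0, 18), (1, 5), (1, 18), (2, 10), (2, 13), (3, 7), (3, 16), (4, 4), (4, 19), (7, 4), (7, 19), (8, 0), (9, 3), (9, 20), (10, 7), (10, 16), (12, 4), (12, 19), (13, 1), (13, 22), (14, 8), (14, 15), (15, 2), (15, 21), (20, 1), (20, 22), (22, 5), (22, 18)}; affine count = 29; |E(F_23)| = 30.

Discriminant check: Δ ∝ 4a³ + 27b² = 4·22³ + 27·2² = 4·10648 + 27·4 ≡ 12 (mod 23). Nonzero ⇒ E is nonsingular.
For each x ∈ F_23, compute rhs = x³ + 22·x + 2 mod 23, then count y ∈ F_23 with y² ≡ rhs.
  x = 0: rhs = 2, matching y values: 5, 18 (2 points).
  x = 1: rhs = 2, matching y values: 5, 18 (2 points).
  x = 2: rhs = 8, matching y values: 10, 13 (2 points).
  x = 3: rhs = 3, matching y values: 7, 16 (2 points).
  x = 4: rhs = 16, matching y values: 4, 19 (2 points).
  x = 5: rhs = 7, matching y values: none (0 points).
  x = 6: rhs = 5, matching y values: none (0 points).
  x = 7: rhs = 16, matching y values: 4, 19 (2 points).
  x = 8: rhs = 0, matching y values: 0 (1 points).
  x = 9: rhs = 9, matching y values: 3, 20 (2 points).
  x = 10: rhs = 3, matching y values: 7, 16 (2 points).
  x = 11: rhs = 11, matching y values: none (0 points).
  x = 12: rhs = 16, matching y values: 4, 19 (2 points).
  x = 13: rhs = 1, matching y values: 1, 22 (2 points).
  x = 14: rhs = 18, matching y values: 8, 15 (2 points).
  x = 15: rhs = 4, matching y values: 2, 21 (2 points).
  x = 16: rhs = 11, matching y values: none (0 points).
  x = 17: rhs = 22, matching y values: none (0 points).
  x = 18: rhs = 20, matching y values: none (0 points).
  x = 19: rhs = 11, matching y values: none (0 points).
  x = 20: rhs = 1, matching y values: 1, 22 (2 points).
  x = 21: rhs = 19, matching y values: none (0 points).
  x = 22: rhs = 2, matching y values: 5, 18 (2 points).
Total affine count: 29.
Full point count |E(F_23)| = 29 + 1 = 30.
Hasse bound: |30 − (23+1)| = |6| = 6 ≤ 2√23 ≈ 9.5917 ✓.


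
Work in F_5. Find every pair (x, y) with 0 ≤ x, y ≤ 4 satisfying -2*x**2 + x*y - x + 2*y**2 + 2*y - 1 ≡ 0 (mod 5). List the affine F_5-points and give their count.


Affine F_5-points: {(1, 2), (1, 4), (2, 1), (2, 2), (3, 1), (3, 4)}; count = 6.

For each of the 25 pairs (x, y) ∈ F_5², evaluate f(x, y) mod 5. Record the zeros.
  x = 0: [0↦4, 1↦3, 2↦1, 3↦3, 4↦4]  zeros at y ∈ ∅
  x = 1: [0↦1, 1↦1, 2↦0, 3↦3, 4↦0]  zeros at y ∈ {2, 4}
  x = 2: [0↦4, 1↦0, 2↦0, 3↦4, 4↦2]  zeros at y ∈ {1, 2}
  x = 3: [0↦3, 1↦0, 2↦1, 3↦1, 4↦0]  zeros at y ∈ {1, 4}
  x = 4: [0↦3, 1↦1, 2↦3, 3↦4, 4↦4]  zeros at y ∈ ∅
Collecting zeros: affine points = {(1, 2), (1, 4), (2, 1), (2, 2), (3, 1), (3, 4)}.
Total count |C(F_5)_aff| = 6.


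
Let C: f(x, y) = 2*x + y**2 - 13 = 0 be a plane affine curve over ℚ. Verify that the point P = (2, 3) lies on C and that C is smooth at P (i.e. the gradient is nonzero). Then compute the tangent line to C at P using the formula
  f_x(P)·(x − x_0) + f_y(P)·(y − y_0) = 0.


Tangent line at P: 2*x + 6*y - 22 = 0.

Step 1: f(2, 3) = 0, so P lies on C.
Step 2: partial derivatives
  f_x(x, y) = 2, f_y(x, y) = 2*y.
  f_x(P) = 2, f_y(P) = 6 (gradient nonzero, so P is smooth).
Step 3: tangent line at P: 2·(x − 2) + 6·(y − 3) = 0.
Expanding: 2*x + 6*y - 22 = 0.


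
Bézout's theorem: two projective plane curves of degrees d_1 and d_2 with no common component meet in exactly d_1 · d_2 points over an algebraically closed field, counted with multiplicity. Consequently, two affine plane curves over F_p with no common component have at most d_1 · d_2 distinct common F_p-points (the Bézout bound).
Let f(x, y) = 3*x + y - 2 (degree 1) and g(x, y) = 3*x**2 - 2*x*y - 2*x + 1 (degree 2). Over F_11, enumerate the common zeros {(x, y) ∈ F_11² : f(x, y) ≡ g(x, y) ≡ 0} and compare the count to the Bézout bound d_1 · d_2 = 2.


Common zeros: {(4, 1)}; count = 1; Bézout bound = 2.

deg(f) = 1, deg(g) = 2, so Bézout bound = 2.
Scan x ∈ F_11. For each x, list the y ∈ F_11 with f(x, y) ≡ 0 and those with g(x, y) ≡ 0 (mod 11); the common zeros in that column are the intersection.
  x = 0: f ≡ 0 at y ∈ {2}; g ≡ 0 at y ∈ ∅; common: ∅.
  x = 1: f ≡ 0 at y ∈ {10}; g ≡ 0 at y ∈ {1}; common: ∅.
  x = 2: f ≡ 0 at y ∈ {7}; g ≡ 0 at y ∈ {5}; common: ∅.
  x = 3: f ≡ 0 at y ∈ {4}; g ≡ 0 at y ∈ {0}; common: ∅.
  x = 4: f ≡ 0 at y ∈ {1}; g ≡ 0 at y ∈ {1}; common: {1}.
  x = 5: f ≡ 0 at y ∈ {9}; g ≡ 0 at y ∈ {0}; common: ∅.
  x = 6: f ≡ 0 at y ∈ {6}; g ≡ 0 at y ∈ {9}; common: ∅.
  x = 7: f ≡ 0 at y ∈ {3}; g ≡ 0 at y ∈ {8}; common: ∅.
  x = 8: f ≡ 0 at y ∈ {0}; g ≡ 0 at y ∈ {9}; common: ∅.
  x = 9: f ≡ 0 at y ∈ {8}; g ≡ 0 at y ∈ {4}; common: ∅.
  x = 10: f ≡ 0 at y ∈ {5}; g ≡ 0 at y ∈ {8}; common: ∅.
Collecting: common zeros = {(4, 1)}, so the count is 1.
Comparison with the Bézout bound: 1 ≤ 2 = deg(f)·deg(g), as expected for curves with no common component (the affine F_11-count falls short of the bound because intersections may lie at infinity, over extension fields, or carry multiplicity).


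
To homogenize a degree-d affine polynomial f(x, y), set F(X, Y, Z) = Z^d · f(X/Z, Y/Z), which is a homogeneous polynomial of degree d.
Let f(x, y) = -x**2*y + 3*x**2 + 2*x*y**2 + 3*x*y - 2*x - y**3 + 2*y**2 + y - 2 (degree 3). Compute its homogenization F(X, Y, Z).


F(X, Y, Z) = -X**2*Y + 3*X**2*Z + 2*X*Y**2 + 3*X*Y*Z - 2*X*Z**2 - Y**3 + 2*Y**2*Z + Y*Z**2 - 2*Z**3

deg(f) = 3.
Substitute x = X/Z, y = Y/Z into f, then multiply by Z^3.
  monomial -1·x^2·y^1 ↦ -1·X^2·Y^1·Z^0.
  monomial 3·x^2·y^0 ↦ 3·X^2·Y^0·Z^1.
  monomial 2·x^1·y^2 ↦ 2·X^1·Y^2·Z^0.
  monomial 3·x^1·y^1 ↦ 3·X^1·Y^1·Z^1.
  monomial -2·x^1·y^0 ↦ -2·X^1·Y^0·Z^2.
  monomial -1·x^0·y^3 ↦ -1·X^0·Y^3·Z^0.
  monomial 2·x^0·y^2 ↦ 2·X^0·Y^2·Z^1.
  monomial 1·x^0·y^1 ↦ 1·X^0·Y^1·Z^2.
  monomial -2·x^0·y^0 ↦ -2·X^0·Y^0·Z^3.
Collecting: F(X, Y, Z) = -X**2*Y + 3*X**2*Z + 2*X*Y**2 + 3*X*Y*Z - 2*X*Z**2 - Y**3 + 2*Y**2*Z + Y*Z**2 - 2*Z**3.


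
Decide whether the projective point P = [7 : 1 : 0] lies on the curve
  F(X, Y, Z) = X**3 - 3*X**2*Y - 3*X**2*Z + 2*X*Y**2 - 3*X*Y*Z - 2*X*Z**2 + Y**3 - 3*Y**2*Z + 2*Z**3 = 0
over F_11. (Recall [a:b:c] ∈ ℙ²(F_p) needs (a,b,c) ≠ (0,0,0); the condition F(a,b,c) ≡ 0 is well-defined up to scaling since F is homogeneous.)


F(7,1,0) ≡ 2 (mod 11); P is NOT on the curve.

Evaluate F(7, 1, 0) term-by-term (mod 11).
  X**3 ↦ 1·343·1·1 = 343
  -3*X**2*Y ↦ -3·49·1·1 = -147
  -3*X**2*Z ↦ -3·49·1·0 = 0
  2*X*Y**2 ↦ 2·7·1·1 = 14
  -3*X*Y*Z ↦ -3·7·1·0 = 0
  -2*X*Z**2 ↦ -2·7·1·0 = 0
  Y**3 ↦ 1·1·1·1 = 1
  -3*Y**2*Z ↦ -3·1·1·0 = 0
  2*Z**3 ↦ 2·1·1·0 = 0
Sum: F(7, 1, 0) = (343) + (-147) + (0) + (14) + (0) + (0) + (1) + (0) + (0) = 211.
Reducing mod 11: 211 ≡ 2 (mod 11).
Since F(a, b, c) ≡ 2 ≠ 0 (mod 11), P does NOT lie on the curve.


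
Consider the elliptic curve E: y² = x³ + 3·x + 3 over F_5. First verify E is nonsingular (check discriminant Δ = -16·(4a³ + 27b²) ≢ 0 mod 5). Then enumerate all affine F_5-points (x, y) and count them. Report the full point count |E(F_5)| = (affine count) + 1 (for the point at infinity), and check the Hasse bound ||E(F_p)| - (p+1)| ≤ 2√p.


Affine points = {(3, 2), (3, 3), (4, 2), (4, 3)}; affine count = 4; |E(F_5)| = 5.

Discriminant check: Δ ∝ 4a³ + 27b² = 4·3³ + 27·3² = 4·27 + 27·9 ≡ 1 (mod 5). Nonzero ⇒ E is nonsingular.
For each x ∈ F_5, compute rhs = x³ + 3·x + 3 mod 5, then count y ∈ F_5 with y² ≡ rhs.
  x = 0: rhs = 3, matching y values: none (0 points).
  x = 1: rhs = 2, matching y values: none (0 points).
  x = 2: rhs = 2, matching y values: none (0 points).
  x = 3: rhs = 4, matching y values: 2, 3 (2 points).
  x = 4: rhs = 4, matching y values: 2, 3 (2 points).
Total affine count: 4.
Full point count |E(F_5)| = 4 + 1 = 5.
Hasse bound: |5 − (5+1)| = |-1| = 1 ≤ 2√5 ≈ 4.4721 ✓.


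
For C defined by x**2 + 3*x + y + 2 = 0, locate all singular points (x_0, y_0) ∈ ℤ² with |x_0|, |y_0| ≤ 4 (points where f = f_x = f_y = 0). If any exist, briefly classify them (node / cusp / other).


No singular points in the scanned grid; C is smooth there.

Compute partial derivatives:
  f_x = 2*x + 3.
  f_y = 1.
f_y = 1 is a nonzero constant, so f_y never vanishes: no point (x, y) can satisfy f = f_x = f_y = 0. In particular no (x, y) ∈ {−4, ..., 4}² is singular; the curve is smooth.


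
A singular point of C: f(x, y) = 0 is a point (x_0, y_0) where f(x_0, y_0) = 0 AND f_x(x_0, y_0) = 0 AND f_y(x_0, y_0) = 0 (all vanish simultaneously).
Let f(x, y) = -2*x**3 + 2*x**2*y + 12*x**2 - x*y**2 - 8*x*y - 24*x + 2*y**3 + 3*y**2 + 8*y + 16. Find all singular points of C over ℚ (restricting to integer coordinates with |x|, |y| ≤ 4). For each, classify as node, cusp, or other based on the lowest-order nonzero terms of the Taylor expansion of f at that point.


Singular points: {(2, 0)}; classification: cusp.

Compute partial derivatives:
  f_x = -6*x**2 + 4*x*y + 24*x - y**2 - 8*y - 24.
  f_y = 2*x**2 - 2*x*y - 8*x + 6*y**2 + 6*y + 8.
Scan x_0 ∈ {−4, ..., 4}. For each x_0, f_y(x_0, y) is a polynomial in y; find its integer roots y ∈ {−4, ..., 4}, then test f_x and f at those candidates.
  x = -4: f_y(-4, y) = 6*y**2 + 14*y + 72; no integer root y with |y| ≤ 4.
  x = -3: f_y(-3, y) = 6*y**2 + 12*y + 50; no integer root y with |y| ≤ 4.
  x = -2: f_y(-2, y) = 6*y**2 + 10*y + 32; no integer root y with |y| ≤ 4.
  x = -1: f_y(-1, y) = 6*y**2 + 8*y + 18; no integer root y with |y| ≤ 4.
  x = 0: f_y(0, y) = 6*y**2 + 6*y + 8; no integer root y with |y| ≤ 4.
  x = 1: f_y(1, y) = 6*y**2 + 4*y + 2; no integer root y with |y| ≤ 4.
  x = 2: f_y(2, y) = 6*y**2 + 2*y; vanishes at y ∈ {0}. (2, 0): f_x = 0, f = 0 — SINGULAR.
  x = 3: f_y(3, y) = 6*y**2 + 2; no integer root y with |y| ≤ 4.
  x = 4: f_y(4, y) = 6*y**2 - 2*y + 8; no integer root y with |y| ≤ 4.
Only singular point on the grid: (2, 0).
Classify: substitute x = 2 + u, y = 0 + v and expand: f = -2*u**3 + 2*u**2*v - u*v**2 + 2*v**3 + v**2.
No constant or linear terms (consistent with a singular point). Quadratic part: v**2. Cubic part: -2*u**3 + 2*u**2*v - u*v**2 + 2*v**3.
The quadratic part v**2 is a perfect square, so there is a single (double) tangent line v = 0, i.e. y = 0. Restricting the cubic part to that line (v = 0) leaves -2*u**3 ≠ 0, so f is not divisible by v and the branch is v² ≈ 2*u**3 to lowest order — this is a cusp.
Classification: cusp.


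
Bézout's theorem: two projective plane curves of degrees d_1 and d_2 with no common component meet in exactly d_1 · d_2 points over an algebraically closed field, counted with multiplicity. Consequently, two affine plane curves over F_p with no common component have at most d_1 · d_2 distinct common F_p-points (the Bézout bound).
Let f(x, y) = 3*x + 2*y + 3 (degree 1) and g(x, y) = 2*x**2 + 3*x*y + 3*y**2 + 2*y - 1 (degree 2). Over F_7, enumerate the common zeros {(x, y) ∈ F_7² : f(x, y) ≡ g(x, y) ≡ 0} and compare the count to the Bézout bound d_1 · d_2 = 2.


Common zeros: ∅; count = 0; Bézout bound = 2.

deg(f) = 1, deg(g) = 2, so Bézout bound = 2.
Scan x ∈ F_7. For each x, list the y ∈ F_7 with f(x, y) ≡ 0 and those with g(x, y) ≡ 0 (mod 7); the common zeros in that column are the intersection.
  x = 0: f ≡ 0 at y ∈ {2}; g ≡ 0 at y ∈ {5, 6}; common: ∅.
  x = 1: f ≡ 0 at y ∈ {4}; g ≡ 0 at y ∈ ∅; common: ∅.
  x = 2: f ≡ 0 at y ∈ {6}; g ≡ 0 at y ∈ {0, 2}; common: ∅.
  x = 3: f ≡ 0 at y ∈ {1}; g ≡ 0 at y ∈ {3, 5}; common: ∅.
  x = 4: f ≡ 0 at y ∈ {3}; g ≡ 0 at y ∈ ∅; common: ∅.
  x = 5: f ≡ 0 at y ∈ {5}; g ≡ 0 at y ∈ {0, 6}; common: ∅.
  x = 6: f ≡ 0 at y ∈ {0}; g ≡ 0 at y ∈ ∅; common: ∅.
Collecting: common zeros = ∅, so the count is 0.
Comparison with the Bézout bound: 0 ≤ 2 = deg(f)·deg(g), as expected for curves with no common component (the affine F_7-count falls short of the bound because intersections may lie at infinity, over extension fields, or carry multiplicity).


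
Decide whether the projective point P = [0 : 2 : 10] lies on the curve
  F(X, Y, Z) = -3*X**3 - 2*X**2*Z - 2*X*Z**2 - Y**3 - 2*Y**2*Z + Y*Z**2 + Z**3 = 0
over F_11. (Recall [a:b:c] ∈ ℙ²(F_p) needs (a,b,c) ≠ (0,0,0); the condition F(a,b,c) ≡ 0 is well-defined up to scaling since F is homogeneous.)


F(0,2,10) ≡ 1 (mod 11); P is NOT on the curve.

Evaluate F(0, 2, 10) term-by-term (mod 11).
  -3*X**3 ↦ -3·0·1·1 = 0
  -2*X**2*Z ↦ -2·0·1·10 = 0
  -2*X*Z**2 ↦ -2·0·1·100 = 0
  -Y**3 ↦ -1·1·8·1 = -8
  -2*Y**2*Z ↦ -2·1·4·10 = -80
  Y*Z**2 ↦ 1·1·2·100 = 200
  Z**3 ↦ 1·1·1·1000 = 1000
Sum: F(0, 2, 10) = (0) + (0) + (0) + (-8) + (-80) + (200) + (1000) = 1112.
Reducing mod 11: 1112 ≡ 1 (mod 11).
Since F(a, b, c) ≡ 1 ≠ 0 (mod 11), P does NOT lie on the curve.


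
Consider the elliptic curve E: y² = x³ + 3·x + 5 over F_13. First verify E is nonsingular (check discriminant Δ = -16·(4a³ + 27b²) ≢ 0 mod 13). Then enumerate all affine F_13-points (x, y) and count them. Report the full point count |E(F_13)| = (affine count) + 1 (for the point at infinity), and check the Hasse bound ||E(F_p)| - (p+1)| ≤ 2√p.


Affine points = {(1, 3), (1, 10), (4, 4), (4, 9), (11, 2), (11, 11), (12, 1), (12, 12)}; affine count = 8; |E(F_13)| = 9.

Discriminant check: Δ ∝ 4a³ + 27b² = 4·3³ + 27·5² = 4·27 + 27·25 ≡ 3 (mod 13). Nonzero ⇒ E is nonsingular.
For each x ∈ F_13, compute rhs = x³ + 3·x + 5 mod 13, then count y ∈ F_13 with y² ≡ rhs.
  x = 0: rhs = 5, matching y values: none (0 points).
  x = 1: rhs = 9, matching y values: 3, 10 (2 points).
  x = 2: rhs = 6, matching y values: none (0 points).
  x = 3: rhs = 2, matching y values: none (0 points).
  x = 4: rhs = 3, matching y values: 4, 9 (2 points).
  x = 5: rhs = 2, matching y values: none (0 points).
  x = 6: rhs = 5, matching y values: none (0 points).
  x = 7: rhs = 5, matching y values: none (0 points).
  x = 8: rhs = 8, matching y values: none (0 points).
  x = 9: rhs = 7, matching y values: none (0 points).
  x = 10: rhs = 8, matching y values: none (0 points).
  x = 11: rhs = 4, matching y values: 2, 11 (2 points).
  x = 12: rhs = 1, matching y values: 1, 12 (2 points).
Total affine count: 8.
Full point count |E(F_13)| = 8 + 1 = 9.
Hasse bound: |9 − (13+1)| = |-5| = 5 ≤ 2√13 ≈ 7.2111 ✓.


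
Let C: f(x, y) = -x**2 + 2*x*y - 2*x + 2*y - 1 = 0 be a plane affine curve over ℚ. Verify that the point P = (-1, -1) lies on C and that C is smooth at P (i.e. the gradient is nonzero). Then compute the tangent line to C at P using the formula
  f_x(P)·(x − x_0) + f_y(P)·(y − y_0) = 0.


Tangent line at P: -2*x - 2 = 0.

Step 1: f(-1, -1) = 0, so P lies on C.
Step 2: partial derivatives
  f_x(x, y) = -2*x + 2*y - 2, f_y(x, y) = 2*x + 2.
  f_x(P) = -2, f_y(P) = 0 (gradient nonzero, so P is smooth).
Step 3: tangent line at P: -2·(x − -1) + 0·(y − -1) = 0.
Expanding: -2*x - 2 = 0.


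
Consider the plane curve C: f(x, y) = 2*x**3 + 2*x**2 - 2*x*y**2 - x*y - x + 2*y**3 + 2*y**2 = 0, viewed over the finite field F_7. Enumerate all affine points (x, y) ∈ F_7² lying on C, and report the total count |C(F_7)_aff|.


Affine F_7-points: {(0, 0), (0, 6), (3, 2), (4, 2), (6, 2)}; count = 5.

For each of the 49 pairs (x, y) ∈ F_7², evaluate f(x, y) mod 7. Record the zeros.
  x = 0: [0↦0, 1↦4, 2↦3, 3↦2, 4↦6, 5↦6, 6↦0]  zeros at y ∈ {0, 6}
  x = 1: [0↦3, 1↦4, 2↦3, 3↦5, 4↦1, 5↦3, 6↦2]  zeros at y ∈ ∅
  x = 2: [0↦1, 1↦6, 2↦5, 3↦3, 4↦5, 5↦2, 6↦6]  zeros at y ∈ ∅
  x = 3: [0↦6, 1↦1, 2↦0, 3↦1, 4↦2, 5↦1, 6↦3]  zeros at y ∈ {2}
  x = 4: [0↦2, 1↦1, 2↦0, 3↦4, 4↦4, 5↦5, 6↦5]  zeros at y ∈ {2}
  x = 5: [0↦1, 1↦4, 2↦3, 3↦3, 4↦2, 5↦5, 6↦3]  zeros at y ∈ ∅
  x = 6: [0↦1, 1↦1, 2↦0, 3↦3, 4↦1, 5↦6, 6↦2]  zeros at y ∈ {2}
Collecting zeros: affine points = {(0, 0), (0, 6), (3, 2), (4, 2), (6, 2)}.
Total count |C(F_7)_aff| = 5.


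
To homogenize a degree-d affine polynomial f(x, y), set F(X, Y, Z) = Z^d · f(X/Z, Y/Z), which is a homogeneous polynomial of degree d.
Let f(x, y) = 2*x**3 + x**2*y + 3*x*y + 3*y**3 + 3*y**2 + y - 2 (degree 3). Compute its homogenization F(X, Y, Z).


F(X, Y, Z) = 2*X**3 + X**2*Y + 3*X*Y*Z + 3*Y**3 + 3*Y**2*Z + Y*Z**2 - 2*Z**3

deg(f) = 3.
Substitute x = X/Z, y = Y/Z into f, then multiply by Z^3.
  monomial 2·x^3·y^0 ↦ 2·X^3·Y^0·Z^0.
  monomial 1·x^2·y^1 ↦ 1·X^2·Y^1·Z^0.
  monomial 3·x^1·y^1 ↦ 3·X^1·Y^1·Z^1.
  monomial 3·x^0·y^3 ↦ 3·X^0·Y^3·Z^0.
  monomial 3·x^0·y^2 ↦ 3·X^0·Y^2·Z^1.
  monomial 1·x^0·y^1 ↦ 1·X^0·Y^1·Z^2.
  monomial -2·x^0·y^0 ↦ -2·X^0·Y^0·Z^3.
Collecting: F(X, Y, Z) = 2*X**3 + X**2*Y + 3*X*Y*Z + 3*Y**3 + 3*Y**2*Z + Y*Z**2 - 2*Z**3.


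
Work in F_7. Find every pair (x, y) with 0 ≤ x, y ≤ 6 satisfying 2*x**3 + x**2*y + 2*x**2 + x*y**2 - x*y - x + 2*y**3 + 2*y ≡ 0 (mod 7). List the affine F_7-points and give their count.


Affine F_7-points: {(0, 0), (1, 6), (3, 5), (6, 2)}; count = 4.

For each of the 49 pairs (x, y) ∈ F_7², evaluate f(x, y) mod 7. Record the zeros.
  x = 0: [0↦0, 1↦4, 2↦6, 3↦4, 4↦3, 5↦1, 6↦3]  zeros at y ∈ {0}
  x = 1: [0↦3, 1↦1, 2↦6, 3↦2, 4↦1, 5↦1, 6↦0]  zeros at y ∈ {6}
  x = 2: [0↦1, 1↦2, 2↦5, 3↦1, 4↦2, 5↦6, 6↦4]  zeros at y ∈ ∅
  x = 3: [0↦6, 1↦5, 2↦1, 3↦6, 4↦4, 5↦0, 6↦6]  zeros at y ∈ {5}
  x = 4: [0↦2, 1↦1, 2↦6, 3↦1, 4↦5, 5↦2, 6↦4]  zeros at y ∈ ∅
  x = 5: [0↦1, 1↦2, 2↦4, 3↦5, 4↦3, 5↦3, 6↦3]  zeros at y ∈ ∅
  x = 6: [0↦1, 1↦6, 2↦0, 3↦2, 4↦3, 5↦1, 6↦1]  zeros at y ∈ {2}
Collecting zeros: affine points = {(0, 0), (1, 6), (3, 5), (6, 2)}.
Total count |C(F_7)_aff| = 4.


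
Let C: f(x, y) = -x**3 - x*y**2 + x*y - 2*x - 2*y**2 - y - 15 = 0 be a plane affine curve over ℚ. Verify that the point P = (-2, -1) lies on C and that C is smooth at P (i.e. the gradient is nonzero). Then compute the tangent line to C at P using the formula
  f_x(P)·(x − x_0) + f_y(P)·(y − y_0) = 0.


Tangent line at P: -16*x - 3*y - 35 = 0.

Step 1: f(-2, -1) = 0, so P lies on C.
Step 2: partial derivatives
  f_x(x, y) = -3*x**2 - y**2 + y - 2, f_y(x, y) = -2*x*y + x - 4*y - 1.
  f_x(P) = -16, f_y(P) = -3 (gradient nonzero, so P is smooth).
Step 3: tangent line at P: -16·(x − -2) + -3·(y − -1) = 0.
Expanding: -16*x - 3*y - 35 = 0.


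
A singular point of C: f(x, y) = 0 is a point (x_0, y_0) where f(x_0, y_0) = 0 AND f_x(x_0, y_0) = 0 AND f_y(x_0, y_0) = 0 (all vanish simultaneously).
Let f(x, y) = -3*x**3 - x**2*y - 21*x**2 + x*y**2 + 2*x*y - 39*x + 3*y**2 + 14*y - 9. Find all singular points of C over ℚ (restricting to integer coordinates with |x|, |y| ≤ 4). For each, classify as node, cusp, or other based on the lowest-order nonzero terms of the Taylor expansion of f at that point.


Singular points: {(-2, -3)}; classification: cusp.

Compute partial derivatives:
  f_x = -9*x**2 - 2*x*y - 42*x + y**2 + 2*y - 39.
  f_y = -x**2 + 2*x*y + 2*x + 6*y + 14.
Scan x_0 ∈ {−4, ..., 4}. For each x_0, f_y(x_0, y) is a polynomial in y; find its integer roots y ∈ {−4, ..., 4}, then test f_x and f at those candidates.
  x = -4: f_y(-4, y) = -2*y - 10; no integer root y with |y| ≤ 4.
  x = -3: f_y(-3, y) = -1; no integer root y with |y| ≤ 4.
  x = -2: f_y(-2, y) = 2*y + 6; vanishes at y ∈ {-3}. (-2, -3): f_x = 0, f = 0 — SINGULAR.
  x = -1: f_y(-1, y) = 4*y + 11; no integer root y with |y| ≤ 4.
  x = 0: f_y(0, y) = 6*y + 14; no integer root y with |y| ≤ 4.
  x = 1: f_y(1, y) = 8*y + 15; no integer root y with |y| ≤ 4.
  x = 2: f_y(2, y) = 10*y + 14; no integer root y with |y| ≤ 4.
  x = 3: f_y(3, y) = 12*y + 11; no integer root y with |y| ≤ 4.
  x = 4: f_y(4, y) = 14*y + 6; no integer root y with |y| ≤ 4.
Only singular point on the grid: (-2, -3).
Classify: substitute x = -2 + u, y = -3 + v and expand: f = -3*u**3 - u**2*v + u*v**2 + v**2.
No constant or linear terms (consistent with a singular point). Quadratic part: v**2. Cubic part: -3*u**3 - u**2*v + u*v**2.
The quadratic part v**2 is a perfect square, so there is a single (double) tangent line v = 0, i.e. y = -3. Restricting the cubic part to that line (v = 0) leaves -3*u**3 ≠ 0, so f is not divisible by v and the branch is v² ≈ 3*u**3 to lowest order — this is a cusp.
Classification: cusp.


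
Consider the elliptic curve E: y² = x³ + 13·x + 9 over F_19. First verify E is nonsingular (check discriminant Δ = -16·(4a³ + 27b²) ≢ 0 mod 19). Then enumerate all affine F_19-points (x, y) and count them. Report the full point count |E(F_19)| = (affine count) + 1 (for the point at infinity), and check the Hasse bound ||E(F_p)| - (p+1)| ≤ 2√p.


Affine points = {(0, 3), (0, 16), (1, 2), (1, 17), (2, 9), (2, 10), (4, 7), (4, 12), (5, 3), (5, 16), (7, 5), (7, 14), (8, 6), (8, 13), (9, 0), (11, 1), (11, 18), (13, 0), (14, 3), (14, 16), (15, 8), (15, 11), (16, 0)}; affine count = 23; |E(F_19)| = 24.

Discriminant check: Δ ∝ 4a³ + 27b² = 4·13³ + 27·9² = 4·2197 + 27·81 ≡ 12 (mod 19). Nonzero ⇒ E is nonsingular.
For each x ∈ F_19, compute rhs = x³ + 13·x + 9 mod 19, then count y ∈ F_19 with y² ≡ rhs.
  x = 0: rhs = 9, matching y values: 3, 16 (2 points).
  x = 1: rhs = 4, matching y values: 2, 17 (2 points).
  x = 2: rhs = 5, matching y values: 9, 10 (2 points).
  x = 3: rhs = 18, matching y values: none (0 points).
  x = 4: rhs = 11, matching y values: 7, 12 (2 points).
  x = 5: rhs = 9, matching y values: 3, 16 (2 points).
  x = 6: rhs = 18, matching y values: none (0 points).
  x = 7: rhs = 6, matching y values: 5, 14 (2 points).
  x = 8: rhs = 17, matching y values: 6, 13 (2 points).
  x = 9: rhs = 0, matching y values: 0 (1 points).
  x = 10: rhs = 18, matching y values: none (0 points).
  x = 11: rhs = 1, matching y values: 1, 18 (2 points).
  x = 12: rhs = 12, matching y values: none (0 points).
  x = 13: rhs = 0, matching y values: 0 (1 points).
  x = 14: rhs = 9, matching y values: 3, 16 (2 points).
  x = 15: rhs = 7, matching y values: 8, 11 (2 points).
  x = 16: rhs = 0, matching y values: 0 (1 points).
  x = 17: rhs = 13, matching y values: none (0 points).
  x = 18: rhs = 14, matching y values: none (0 points).
Total affine count: 23.
Full point count |E(F_19)| = 23 + 1 = 24.
Hasse bound: |24 − (19+1)| = |4| = 4 ≤ 2√19 ≈ 8.7178 ✓.


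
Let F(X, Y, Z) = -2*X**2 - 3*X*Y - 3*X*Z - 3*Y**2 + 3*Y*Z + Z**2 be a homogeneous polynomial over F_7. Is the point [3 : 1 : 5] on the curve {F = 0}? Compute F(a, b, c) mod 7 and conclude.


F(3,1,5) ≡ 0 (mod 7); P is on the curve.

Evaluate F(3, 1, 5) term-by-term (mod 7).
  -2*X**2 ↦ -2·9·1·1 = -18
  -3*X*Y ↦ -3·3·1·1 = -9
  -3*X*Z ↦ -3·3·1·5 = -45
  -3*Y**2 ↦ -3·1·1·1 = -3
  3*Y*Z ↦ 3·1·1·5 = 15
  Z**2 ↦ 1·1·1·25 = 25
Sum: F(3, 1, 5) = (-18) + (-9) + (-45) + (-3) + (15) + (25) = -35.
Reducing mod 7: -35 ≡ 0 (mod 7).
Since F(a, b, c) ≡ 0 (mod 7), P lies on the curve.


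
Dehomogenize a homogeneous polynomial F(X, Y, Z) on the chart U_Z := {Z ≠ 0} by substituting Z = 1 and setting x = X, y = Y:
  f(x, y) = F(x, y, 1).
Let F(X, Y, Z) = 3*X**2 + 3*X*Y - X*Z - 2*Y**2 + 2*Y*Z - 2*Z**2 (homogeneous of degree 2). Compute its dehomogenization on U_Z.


f(x, y) = 3*x**2 + 3*x*y - x - 2*y**2 + 2*y - 2

On U_Z we set Z = 1. Each monomial c·X^i·Y^j·Z^k in F becomes c·x^i·y^j·1^k = c·x^i·y^j.
Substituting Z = 1: F(X, Y, 1) = 3*x**2 + 3*x*y - x - 2*y**2 + 2*y - 2.
Note: deg(f) ≤ deg(F) = 2; strict inequality happens when F is divisible by Z (lost terms).


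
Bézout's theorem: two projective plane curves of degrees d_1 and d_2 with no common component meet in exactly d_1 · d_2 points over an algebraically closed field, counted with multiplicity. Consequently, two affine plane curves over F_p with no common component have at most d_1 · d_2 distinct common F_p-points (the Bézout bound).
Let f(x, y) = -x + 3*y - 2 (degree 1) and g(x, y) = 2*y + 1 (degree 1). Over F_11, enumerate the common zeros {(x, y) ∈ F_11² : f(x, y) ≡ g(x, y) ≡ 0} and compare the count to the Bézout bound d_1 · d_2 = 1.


Common zeros: {(2, 5)}; count = 1; Bézout bound = 1.

deg(f) = 1, deg(g) = 1, so Bézout bound = 1.
Scan x ∈ F_11. For each x, list the y ∈ F_11 with f(x, y) ≡ 0 and those with g(x, y) ≡ 0 (mod 11); the common zeros in that column are the intersection.
  x = 0: f ≡ 0 at y ∈ {8}; g ≡ 0 at y ∈ {5}; common: ∅.
  x = 1: f ≡ 0 at y ∈ {1}; g ≡ 0 at y ∈ {5}; common: ∅.
  x = 2: f ≡ 0 at y ∈ {5}; g ≡ 0 at y ∈ {5}; common: {5}.
  x = 3: f ≡ 0 at y ∈ {9}; g ≡ 0 at y ∈ {5}; common: ∅.
  x = 4: f ≡ 0 at y ∈ {2}; g ≡ 0 at y ∈ {5}; common: ∅.
  x = 5: f ≡ 0 at y ∈ {6}; g ≡ 0 at y ∈ {5}; common: ∅.
  x = 6: f ≡ 0 at y ∈ {10}; g ≡ 0 at y ∈ {5}; common: ∅.
  x = 7: f ≡ 0 at y ∈ {3}; g ≡ 0 at y ∈ {5}; common: ∅.
  x = 8: f ≡ 0 at y ∈ {7}; g ≡ 0 at y ∈ {5}; common: ∅.
  x = 9: f ≡ 0 at y ∈ {0}; g ≡ 0 at y ∈ {5}; common: ∅.
  x = 10: f ≡ 0 at y ∈ {4}; g ≡ 0 at y ∈ {5}; common: ∅.
Collecting: common zeros = {(2, 5)}, so the count is 1.
Comparison with the Bézout bound: 1 ≤ 1 = deg(f)·deg(g), as expected for curves with no common component (the bound is attained).


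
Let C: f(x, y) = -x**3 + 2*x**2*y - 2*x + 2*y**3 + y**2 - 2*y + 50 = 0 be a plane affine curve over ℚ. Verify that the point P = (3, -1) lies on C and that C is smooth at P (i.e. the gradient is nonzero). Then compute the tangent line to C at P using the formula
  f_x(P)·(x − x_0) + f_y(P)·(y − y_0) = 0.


Tangent line at P: -41*x + 20*y + 143 = 0.

Step 1: f(3, -1) = 0, so P lies on C.
Step 2: partial derivatives
  f_x(x, y) = -3*x**2 + 4*x*y - 2, f_y(x, y) = 2*x**2 + 6*y**2 + 2*y - 2.
  f_x(P) = -41, f_y(P) = 20 (gradient nonzero, so P is smooth).
Step 3: tangent line at P: -41·(x − 3) + 20·(y − -1) = 0.
Expanding: -41*x + 20*y + 143 = 0.


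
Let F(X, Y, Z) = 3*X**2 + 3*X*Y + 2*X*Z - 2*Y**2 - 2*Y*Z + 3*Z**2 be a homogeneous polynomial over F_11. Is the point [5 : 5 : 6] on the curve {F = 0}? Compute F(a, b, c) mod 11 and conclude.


F(5,5,6) ≡ 10 (mod 11); P is NOT on the curve.

Evaluate F(5, 5, 6) term-by-term (mod 11).
  3*X**2 ↦ 3·25·1·1 = 75
  3*X*Y ↦ 3·5·5·1 = 75
  2*X*Z ↦ 2·5·1·6 = 60
  -2*Y**2 ↦ -2·1·25·1 = -50
  -2*Y*Z ↦ -2·1·5·6 = -60
  3*Z**2 ↦ 3·1·1·36 = 108
Sum: F(5, 5, 6) = (75) + (75) + (60) + (-50) + (-60) + (108) = 208.
Reducing mod 11: 208 ≡ 10 (mod 11).
Since F(a, b, c) ≡ 10 ≠ 0 (mod 11), P does NOT lie on the curve.


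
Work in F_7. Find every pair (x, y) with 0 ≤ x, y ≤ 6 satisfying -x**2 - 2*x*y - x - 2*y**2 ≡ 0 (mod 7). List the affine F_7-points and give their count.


Affine F_7-points: {(0, 0), (1, 2), (1, 4), (4, 4), (4, 6), (5, 1), (6, 0), (6, 1)}; count = 8.

For each of the 49 pairs (x, y) ∈ F_7², evaluate f(x, y) mod 7. Record the zeros.
  x = 0: [0↦0, 1↦5, 2↦6, 3↦3, 4↦3, 5↦6, 6↦5]  zeros at y ∈ {0}
  x = 1: [0↦5, 1↦1, 2↦0, 3↦2, 4↦0, 5↦1, 6↦5]  zeros at y ∈ {2, 4}
  x = 2: [0↦1, 1↦2, 2↦6, 3↦6, 4↦2, 5↦1, 6↦3]  zeros at y ∈ ∅
  x = 3: [0↦2, 1↦1, 2↦3, 3↦1, 4↦2, 5↦6, 6↦6]  zeros at y ∈ ∅
  x = 4: [0↦1, 1↦5, 2↦5, 3↦1, 4↦0, 5↦2, 6↦0]  zeros at y ∈ {4, 6}
  x = 5: [0↦5, 1↦0, 2↦5, 3↦6, 4↦3, 5↦3, 6↦6]  zeros at y ∈ {1}
  x = 6: [0↦0, 1↦0, 2↦3, 3↦2, 4↦4, 5↦2, 6↦3]  zeros at y ∈ {0, 1}
Collecting zeros: affine points = {(0, 0), (1, 2), (1, 4), (4, 4), (4, 6), (5, 1), (6, 0), (6, 1)}.
Total count |C(F_7)_aff| = 8.


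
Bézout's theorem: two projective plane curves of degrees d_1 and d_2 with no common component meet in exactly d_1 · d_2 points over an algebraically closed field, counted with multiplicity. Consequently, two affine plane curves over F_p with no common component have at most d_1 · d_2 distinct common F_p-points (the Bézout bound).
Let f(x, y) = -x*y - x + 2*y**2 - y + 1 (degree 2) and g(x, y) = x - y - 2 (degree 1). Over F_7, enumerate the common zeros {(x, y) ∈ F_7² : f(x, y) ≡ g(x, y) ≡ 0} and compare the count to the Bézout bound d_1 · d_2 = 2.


Common zeros: ∅; count = 0; Bézout bound = 2.

deg(f) = 2, deg(g) = 1, so Bézout bound = 2.
Scan x ∈ F_7. For each x, list the y ∈ F_7 with f(x, y) ≡ 0 and those with g(x, y) ≡ 0 (mod 7); the common zeros in that column are the intersection.
  x = 0: f ≡ 0 at y ∈ {2}; g ≡ 0 at y ∈ {5}; common: ∅.
  x = 1: f ≡ 0 at y ∈ {0, 1}; g ≡ 0 at y ∈ {6}; common: ∅.
  x = 2: f ≡ 0 at y ∈ ∅; g ≡ 0 at y ∈ {0}; common: ∅.
  x = 3: f ≡ 0 at y ∈ {4, 5}; g ≡ 0 at y ∈ {1}; common: ∅.
  x = 4: f ≡ 0 at y ∈ {3}; g ≡ 0 at y ∈ {2}; common: ∅.
  x = 5: f ≡ 0 at y ∈ ∅; g ≡ 0 at y ∈ {3}; common: ∅.
  x = 6: f ≡ 0 at y ∈ ∅; g ≡ 0 at y ∈ {4}; common: ∅.
Collecting: common zeros = ∅, so the count is 0.
Comparison with the Bézout bound: 0 ≤ 2 = deg(f)·deg(g), as expected for curves with no common component (the affine F_7-count falls short of the bound because intersections may lie at infinity, over extension fields, or carry multiplicity).


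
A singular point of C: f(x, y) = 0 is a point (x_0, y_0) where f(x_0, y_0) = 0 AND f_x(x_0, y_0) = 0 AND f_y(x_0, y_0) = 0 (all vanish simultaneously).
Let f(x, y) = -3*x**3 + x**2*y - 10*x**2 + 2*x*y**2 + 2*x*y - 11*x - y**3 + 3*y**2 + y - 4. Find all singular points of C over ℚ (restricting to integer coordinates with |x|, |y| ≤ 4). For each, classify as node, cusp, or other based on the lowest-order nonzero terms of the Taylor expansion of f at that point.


Singular points: {(-1, 0)}; classification: node.

Compute partial derivatives:
  f_x = -9*x**2 + 2*x*y - 20*x + 2*y**2 + 2*y - 11.
  f_y = x**2 + 4*x*y + 2*x - 3*y**2 + 6*y + 1.
Scan x_0 ∈ {−4, ..., 4}. For each x_0, f_y(x_0, y) is a polynomial in y; find its integer roots y ∈ {−4, ..., 4}, then test f_x and f at those candidates.
  x = -4: f_y(-4, y) = -3*y**2 - 10*y + 9; no integer root y with |y| ≤ 4.
  x = -3: f_y(-3, y) = -3*y**2 - 6*y + 4; no integer root y with |y| ≤ 4.
  x = -2: f_y(-2, y) = -3*y**2 - 2*y + 1; vanishes at y ∈ {-1}. (-2, -1): f_x = -3 ≠ 0.
  x = -1: f_y(-1, y) = -3*y**2 + 2*y; vanishes at y ∈ {0}. (-1, 0): f_x = 0, f = 0 — SINGULAR.
  x = 0: f_y(0, y) = -3*y**2 + 6*y + 1; no integer root y with |y| ≤ 4.
  x = 1: f_y(1, y) = -3*y**2 + 10*y + 4; no integer root y with |y| ≤ 4.
  x = 2: f_y(2, y) = -3*y**2 + 14*y + 9; no integer root y with |y| ≤ 4.
  x = 3: f_y(3, y) = -3*y**2 + 18*y + 16; no integer root y with |y| ≤ 4.
  x = 4: f_y(4, y) = -3*y**2 + 22*y + 25; vanishes at y ∈ {-1}. (4, -1): f_x = -243 ≠ 0.
Only singular point on the grid: (-1, 0).
Classify: substitute x = -1 + u, y = 0 + v and expand: f = -3*u**3 + u**2*v - u**2 + 2*u*v**2 - v**3 + v**2.
No constant or linear terms (consistent with a singular point). Quadratic part: -u**2 + v**2. Cubic part: -3*u**3 + u**2*v + 2*u*v**2 - v**3.
The quadratic part v**2 - u**2 = (v − u)(v + u) splits into two distinct linear factors, so there are two distinct tangent lines y − 0 = ±(x − -1) — this is a node (ordinary double point).
Classification: node.


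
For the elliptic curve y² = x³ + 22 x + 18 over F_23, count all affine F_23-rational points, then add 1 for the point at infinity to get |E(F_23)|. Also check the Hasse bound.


Affine points = {(0, 8), (0, 15), (1, 8), (1, 15), (2, 1), (2, 22), (4, 3), (4, 20), (5, 0), (7, 3), (7, 20), (8, 4), (8, 19), (9, 5), (9, 18), (11, 2), (11, 21), (12, 3), (12, 20), (16, 2), (16, 21), (18, 6), (18, 17), (19, 2), (19, 21), (21, 9), (21, 14), (22, 8), (22, 15)}; affine count = 29; |E(F_23)| = 30.

Discriminant check: Δ ∝ 4a³ + 27b² = 4·22³ + 27·18² = 4·10648 + 27·324 ≡ 4 (mod 23). Nonzero ⇒ E is nonsingular.
For each x ∈ F_23, compute rhs = x³ + 22·x + 18 mod 23, then count y ∈ F_23 with y² ≡ rhs.
  x = 0: rhs = 18, matching y values: 8, 15 (2 points).
  x = 1: rhs = 18, matching y values: 8, 15 (2 points).
  x = 2: rhs = 1, matching y values: 1, 22 (2 points).
  x = 3: rhs = 19, matching y values: none (0 points).
  x = 4: rhs = 9, matching y values: 3, 20 (2 points).
  x = 5: rhs = 0, matching y values: 0 (1 points).
  x = 6: rhs = 21, matching y values: none (0 points).
  x = 7: rhs = 9, matching y values: 3, 20 (2 points).
  x = 8: rhs = 16, matching y values: 4, 19 (2 points).
  x = 9: rhs = 2, matching y values: 5, 18 (2 points).
  x = 10: rhs = 19, matching y values: none (0 points).
  x = 11: rhs = 4, matching y values: 2, 21 (2 points).
  x = 12: rhs = 9, matching y values: 3, 20 (2 points).
  x = 13: rhs = 17, matching y values: none (0 points).
  x = 14: rhs = 11, matching y values: none (0 points).
  x = 15: rhs = 20, matching y values: none (0 points).
  x = 16: rhs = 4, matching y values: 2, 21 (2 points).
  x = 17: rhs = 15, matching y values: none (0 points).
  x = 18: rhs = 13, matching y values: 6, 17 (2 points).
  x = 19: rhs = 4, matching y values: 2, 21 (2 points).
  x = 20: rhs = 17, matching y values: none (0 points).
  x = 21: rhs = 12, matching y values: 9, 14 (2 points).
  x = 22: rhs = 18, matching y values: 8, 15 (2 points).
Total affine count: 29.
Full point count |E(F_23)| = 29 + 1 = 30.
Hasse bound: |30 − (23+1)| = |6| = 6 ≤ 2√23 ≈ 9.5917 ✓.
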